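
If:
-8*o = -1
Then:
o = 1/8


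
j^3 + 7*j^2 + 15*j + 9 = (j + 1)*(j + 3)^2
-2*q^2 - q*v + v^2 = (-2*q + v)*(q + v)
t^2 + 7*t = t*(t + 7)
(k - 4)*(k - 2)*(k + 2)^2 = k^4 - 2*k^3 - 12*k^2 + 8*k + 32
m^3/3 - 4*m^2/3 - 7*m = m*(m/3 + 1)*(m - 7)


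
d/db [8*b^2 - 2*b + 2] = 16*b - 2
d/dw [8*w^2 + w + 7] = 16*w + 1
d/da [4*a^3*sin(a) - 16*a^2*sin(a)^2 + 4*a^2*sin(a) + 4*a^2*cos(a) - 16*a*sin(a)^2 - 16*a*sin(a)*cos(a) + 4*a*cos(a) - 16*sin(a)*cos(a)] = 4*a^3*cos(a) + 8*a^2*sin(a) - 16*a^2*sin(2*a) + 4*a^2*cos(a) + 4*a*sin(a) - 16*a*sin(2*a) + 8*a*cos(a) - 16*a - 8*sqrt(2)*sin(2*a + pi/4) + 4*cos(a) - 8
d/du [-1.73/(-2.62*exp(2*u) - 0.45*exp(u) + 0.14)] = (-9.0652*exp(u) - 0.7785)*exp(u)/(2.62*exp(2*u) + 0.45*exp(u) - 0.14)^2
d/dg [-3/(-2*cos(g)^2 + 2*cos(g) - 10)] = 3*(2*cos(g) - 1)*sin(g)/(2*(sin(g)^2 + cos(g) - 6)^2)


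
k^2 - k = k*(k - 1)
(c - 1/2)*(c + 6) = c^2 + 11*c/2 - 3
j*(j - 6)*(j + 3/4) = j^3 - 21*j^2/4 - 9*j/2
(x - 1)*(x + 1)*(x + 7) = x^3 + 7*x^2 - x - 7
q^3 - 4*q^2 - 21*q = q*(q - 7)*(q + 3)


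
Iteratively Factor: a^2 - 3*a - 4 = (a - 4)*(a + 1)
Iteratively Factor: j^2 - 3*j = (j)*(j - 3)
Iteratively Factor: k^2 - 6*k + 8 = (k - 4)*(k - 2)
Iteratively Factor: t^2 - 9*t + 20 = (t - 4)*(t - 5)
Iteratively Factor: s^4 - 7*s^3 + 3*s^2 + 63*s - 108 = (s - 3)*(s^3 - 4*s^2 - 9*s + 36) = (s - 4)*(s - 3)*(s^2 - 9) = (s - 4)*(s - 3)*(s + 3)*(s - 3)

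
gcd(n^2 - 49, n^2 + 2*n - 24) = 1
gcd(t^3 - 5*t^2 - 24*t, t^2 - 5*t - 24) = t^2 - 5*t - 24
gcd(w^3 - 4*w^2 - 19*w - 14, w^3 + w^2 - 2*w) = w + 2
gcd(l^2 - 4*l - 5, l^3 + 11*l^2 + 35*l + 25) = l + 1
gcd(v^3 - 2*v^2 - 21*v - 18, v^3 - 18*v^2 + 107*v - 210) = v - 6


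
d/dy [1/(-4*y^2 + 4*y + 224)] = (2*y - 1)/(4*(-y^2 + y + 56)^2)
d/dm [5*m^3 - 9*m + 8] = 15*m^2 - 9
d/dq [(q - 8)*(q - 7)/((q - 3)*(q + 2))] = 2*(7*q^2 - 62*q + 73)/(q^4 - 2*q^3 - 11*q^2 + 12*q + 36)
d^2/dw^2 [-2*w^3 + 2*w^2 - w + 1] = 4 - 12*w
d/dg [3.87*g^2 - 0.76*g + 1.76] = 7.74*g - 0.76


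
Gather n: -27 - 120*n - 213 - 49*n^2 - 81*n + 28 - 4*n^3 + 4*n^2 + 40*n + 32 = -4*n^3 - 45*n^2 - 161*n - 180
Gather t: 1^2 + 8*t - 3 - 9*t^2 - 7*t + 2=-9*t^2 + t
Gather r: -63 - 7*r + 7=-7*r - 56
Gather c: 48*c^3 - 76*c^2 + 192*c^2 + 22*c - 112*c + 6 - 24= 48*c^3 + 116*c^2 - 90*c - 18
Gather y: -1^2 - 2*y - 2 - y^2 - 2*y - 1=-y^2 - 4*y - 4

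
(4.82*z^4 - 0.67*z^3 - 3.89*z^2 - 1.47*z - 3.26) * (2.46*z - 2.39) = 11.8572*z^5 - 13.168*z^4 - 7.9681*z^3 + 5.6809*z^2 - 4.5063*z + 7.7914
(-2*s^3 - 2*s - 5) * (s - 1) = -2*s^4 + 2*s^3 - 2*s^2 - 3*s + 5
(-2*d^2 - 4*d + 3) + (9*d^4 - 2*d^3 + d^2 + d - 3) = 9*d^4 - 2*d^3 - d^2 - 3*d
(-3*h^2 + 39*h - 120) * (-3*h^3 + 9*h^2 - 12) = 9*h^5 - 144*h^4 + 711*h^3 - 1044*h^2 - 468*h + 1440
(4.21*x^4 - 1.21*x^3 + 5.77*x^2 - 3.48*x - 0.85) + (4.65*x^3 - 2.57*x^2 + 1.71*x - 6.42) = 4.21*x^4 + 3.44*x^3 + 3.2*x^2 - 1.77*x - 7.27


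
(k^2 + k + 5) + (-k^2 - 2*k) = 5 - k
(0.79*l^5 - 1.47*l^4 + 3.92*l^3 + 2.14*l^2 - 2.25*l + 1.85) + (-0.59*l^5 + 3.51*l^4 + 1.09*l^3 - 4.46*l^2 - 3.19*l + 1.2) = 0.2*l^5 + 2.04*l^4 + 5.01*l^3 - 2.32*l^2 - 5.44*l + 3.05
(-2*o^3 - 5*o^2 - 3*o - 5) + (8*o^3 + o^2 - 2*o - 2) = 6*o^3 - 4*o^2 - 5*o - 7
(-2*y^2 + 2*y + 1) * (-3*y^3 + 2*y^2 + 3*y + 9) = 6*y^5 - 10*y^4 - 5*y^3 - 10*y^2 + 21*y + 9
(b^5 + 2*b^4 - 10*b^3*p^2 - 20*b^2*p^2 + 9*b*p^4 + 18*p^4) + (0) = b^5 + 2*b^4 - 10*b^3*p^2 - 20*b^2*p^2 + 9*b*p^4 + 18*p^4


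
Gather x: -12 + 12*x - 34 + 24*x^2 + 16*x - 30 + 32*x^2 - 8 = 56*x^2 + 28*x - 84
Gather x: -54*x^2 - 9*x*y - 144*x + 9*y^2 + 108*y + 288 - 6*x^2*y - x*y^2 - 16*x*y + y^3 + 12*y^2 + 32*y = x^2*(-6*y - 54) + x*(-y^2 - 25*y - 144) + y^3 + 21*y^2 + 140*y + 288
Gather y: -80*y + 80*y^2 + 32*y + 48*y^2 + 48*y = 128*y^2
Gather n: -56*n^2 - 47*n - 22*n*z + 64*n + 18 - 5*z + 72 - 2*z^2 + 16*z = -56*n^2 + n*(17 - 22*z) - 2*z^2 + 11*z + 90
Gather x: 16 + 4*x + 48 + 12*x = 16*x + 64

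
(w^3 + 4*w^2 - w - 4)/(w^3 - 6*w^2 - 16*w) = (-w^3 - 4*w^2 + w + 4)/(w*(-w^2 + 6*w + 16))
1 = 1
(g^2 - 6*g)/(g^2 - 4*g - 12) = g/(g + 2)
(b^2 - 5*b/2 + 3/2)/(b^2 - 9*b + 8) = (b - 3/2)/(b - 8)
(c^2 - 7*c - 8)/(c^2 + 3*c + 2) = (c - 8)/(c + 2)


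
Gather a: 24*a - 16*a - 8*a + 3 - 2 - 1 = 0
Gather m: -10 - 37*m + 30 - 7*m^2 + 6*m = -7*m^2 - 31*m + 20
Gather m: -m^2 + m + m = -m^2 + 2*m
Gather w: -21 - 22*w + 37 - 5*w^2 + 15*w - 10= -5*w^2 - 7*w + 6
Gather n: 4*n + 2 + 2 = 4*n + 4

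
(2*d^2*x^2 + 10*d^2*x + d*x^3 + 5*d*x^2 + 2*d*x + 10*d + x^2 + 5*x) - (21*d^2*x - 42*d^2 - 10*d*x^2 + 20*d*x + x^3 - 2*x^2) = 2*d^2*x^2 - 11*d^2*x + 42*d^2 + d*x^3 + 15*d*x^2 - 18*d*x + 10*d - x^3 + 3*x^2 + 5*x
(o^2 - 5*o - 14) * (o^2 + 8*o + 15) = o^4 + 3*o^3 - 39*o^2 - 187*o - 210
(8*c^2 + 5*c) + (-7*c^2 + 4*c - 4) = c^2 + 9*c - 4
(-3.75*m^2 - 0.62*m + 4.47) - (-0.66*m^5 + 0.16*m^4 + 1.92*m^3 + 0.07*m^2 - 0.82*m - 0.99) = 0.66*m^5 - 0.16*m^4 - 1.92*m^3 - 3.82*m^2 + 0.2*m + 5.46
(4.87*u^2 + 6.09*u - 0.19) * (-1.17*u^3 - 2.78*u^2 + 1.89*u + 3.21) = -5.6979*u^5 - 20.6639*u^4 - 7.5036*u^3 + 27.671*u^2 + 19.1898*u - 0.6099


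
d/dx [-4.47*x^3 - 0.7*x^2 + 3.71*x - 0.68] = -13.41*x^2 - 1.4*x + 3.71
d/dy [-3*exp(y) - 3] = -3*exp(y)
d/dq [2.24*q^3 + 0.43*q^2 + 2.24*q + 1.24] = 6.72*q^2 + 0.86*q + 2.24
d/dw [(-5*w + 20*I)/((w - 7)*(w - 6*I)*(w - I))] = 5*((w - 7)*(w - 6*I)*(w - 4*I) - (w - 7)*(w - 6*I)*(w - I) + (w - 7)*(w - 4*I)*(w - I) + (w - 6*I)*(w - 4*I)*(w - I))/((w - 7)^2*(w - 6*I)^2*(w - I)^2)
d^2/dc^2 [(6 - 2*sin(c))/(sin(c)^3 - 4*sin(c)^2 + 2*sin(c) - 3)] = 2*(4*sin(c)^7 - 39*sin(c)^6 + 134*sin(c)^5 - 97*sin(c)^4 - 301*sin(c)^3 + 426*sin(c)^2 - 27*sin(c) - 60)/(sin(c)^3 - 4*sin(c)^2 + 2*sin(c) - 3)^3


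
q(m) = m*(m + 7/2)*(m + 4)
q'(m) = m*(m + 7/2) + m*(m + 4) + (m + 7/2)*(m + 4)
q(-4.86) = -5.68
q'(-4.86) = 11.96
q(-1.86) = -6.53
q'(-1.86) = -3.52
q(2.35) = 87.30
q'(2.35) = 65.82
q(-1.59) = -7.32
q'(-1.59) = -2.27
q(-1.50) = -7.50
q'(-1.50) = -1.75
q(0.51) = 9.22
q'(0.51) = 22.43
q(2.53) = 99.62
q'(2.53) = 71.15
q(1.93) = 62.15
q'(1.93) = 54.12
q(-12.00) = -816.00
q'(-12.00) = 266.00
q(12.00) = 2976.00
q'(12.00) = 626.00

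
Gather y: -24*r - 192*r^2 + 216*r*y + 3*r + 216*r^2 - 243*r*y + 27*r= 24*r^2 - 27*r*y + 6*r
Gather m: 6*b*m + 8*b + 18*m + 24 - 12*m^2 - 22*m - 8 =8*b - 12*m^2 + m*(6*b - 4) + 16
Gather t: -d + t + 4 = -d + t + 4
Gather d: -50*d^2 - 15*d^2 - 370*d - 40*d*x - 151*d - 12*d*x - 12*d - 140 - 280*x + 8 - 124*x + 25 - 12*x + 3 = -65*d^2 + d*(-52*x - 533) - 416*x - 104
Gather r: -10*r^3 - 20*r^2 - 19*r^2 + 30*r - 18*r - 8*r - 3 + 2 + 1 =-10*r^3 - 39*r^2 + 4*r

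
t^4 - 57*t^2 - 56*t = t*(t - 8)*(t + 1)*(t + 7)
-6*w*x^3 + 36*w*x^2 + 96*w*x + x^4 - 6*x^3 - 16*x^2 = x*(-6*w + x)*(x - 8)*(x + 2)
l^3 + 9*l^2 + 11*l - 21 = (l - 1)*(l + 3)*(l + 7)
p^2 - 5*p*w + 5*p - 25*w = (p + 5)*(p - 5*w)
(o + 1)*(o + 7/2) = o^2 + 9*o/2 + 7/2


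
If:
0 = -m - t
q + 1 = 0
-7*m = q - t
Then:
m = 1/8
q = -1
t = -1/8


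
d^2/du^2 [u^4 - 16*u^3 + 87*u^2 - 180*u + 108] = 12*u^2 - 96*u + 174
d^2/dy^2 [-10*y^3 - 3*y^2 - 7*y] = -60*y - 6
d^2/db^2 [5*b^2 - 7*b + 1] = 10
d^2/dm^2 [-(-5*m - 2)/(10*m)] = 2/(5*m^3)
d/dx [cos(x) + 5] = -sin(x)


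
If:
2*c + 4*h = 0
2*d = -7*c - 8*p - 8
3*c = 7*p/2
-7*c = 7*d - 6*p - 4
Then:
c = -448/653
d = 492/653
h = 224/653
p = -384/653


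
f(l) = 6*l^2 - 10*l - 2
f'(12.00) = 134.00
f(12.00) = 742.00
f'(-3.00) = -46.00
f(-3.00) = 82.00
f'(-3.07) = -46.84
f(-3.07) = 85.25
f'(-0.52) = -16.24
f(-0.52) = 4.82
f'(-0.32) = -13.84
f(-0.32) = 1.81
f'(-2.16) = -35.92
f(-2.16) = 47.59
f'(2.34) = 18.08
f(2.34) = 7.45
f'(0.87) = 0.44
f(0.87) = -6.16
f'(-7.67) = -102.04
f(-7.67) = 427.67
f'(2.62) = 21.44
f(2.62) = 12.99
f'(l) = 12*l - 10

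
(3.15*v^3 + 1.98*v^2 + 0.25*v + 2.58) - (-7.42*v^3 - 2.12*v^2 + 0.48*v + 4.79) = 10.57*v^3 + 4.1*v^2 - 0.23*v - 2.21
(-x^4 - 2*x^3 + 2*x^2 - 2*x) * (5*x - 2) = -5*x^5 - 8*x^4 + 14*x^3 - 14*x^2 + 4*x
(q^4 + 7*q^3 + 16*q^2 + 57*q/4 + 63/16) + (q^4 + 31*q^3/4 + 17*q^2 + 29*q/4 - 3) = 2*q^4 + 59*q^3/4 + 33*q^2 + 43*q/2 + 15/16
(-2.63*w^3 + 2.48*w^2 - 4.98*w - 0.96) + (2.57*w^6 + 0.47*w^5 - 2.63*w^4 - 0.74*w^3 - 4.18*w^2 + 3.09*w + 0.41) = 2.57*w^6 + 0.47*w^5 - 2.63*w^4 - 3.37*w^3 - 1.7*w^2 - 1.89*w - 0.55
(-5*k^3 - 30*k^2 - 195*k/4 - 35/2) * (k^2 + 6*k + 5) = -5*k^5 - 60*k^4 - 1015*k^3/4 - 460*k^2 - 1395*k/4 - 175/2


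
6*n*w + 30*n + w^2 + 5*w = (6*n + w)*(w + 5)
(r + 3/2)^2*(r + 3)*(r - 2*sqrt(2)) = r^4 - 2*sqrt(2)*r^3 + 6*r^3 - 12*sqrt(2)*r^2 + 45*r^2/4 - 45*sqrt(2)*r/2 + 27*r/4 - 27*sqrt(2)/2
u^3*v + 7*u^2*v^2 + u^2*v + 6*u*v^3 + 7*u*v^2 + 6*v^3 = (u + v)*(u + 6*v)*(u*v + v)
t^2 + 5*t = t*(t + 5)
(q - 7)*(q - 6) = q^2 - 13*q + 42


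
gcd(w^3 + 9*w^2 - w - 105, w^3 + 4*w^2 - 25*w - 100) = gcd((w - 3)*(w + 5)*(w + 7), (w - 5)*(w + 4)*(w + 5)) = w + 5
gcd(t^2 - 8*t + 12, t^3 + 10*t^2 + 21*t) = 1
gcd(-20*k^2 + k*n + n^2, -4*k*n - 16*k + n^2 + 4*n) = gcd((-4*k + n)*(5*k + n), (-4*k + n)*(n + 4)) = 4*k - n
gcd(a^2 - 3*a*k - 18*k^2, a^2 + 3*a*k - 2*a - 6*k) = a + 3*k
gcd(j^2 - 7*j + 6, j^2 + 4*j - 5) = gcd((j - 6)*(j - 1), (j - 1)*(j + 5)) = j - 1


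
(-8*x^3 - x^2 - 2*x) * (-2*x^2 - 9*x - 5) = 16*x^5 + 74*x^4 + 53*x^3 + 23*x^2 + 10*x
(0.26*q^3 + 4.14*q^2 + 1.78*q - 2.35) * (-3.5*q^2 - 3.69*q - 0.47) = -0.91*q^5 - 15.4494*q^4 - 21.6288*q^3 - 0.289000000000001*q^2 + 7.8349*q + 1.1045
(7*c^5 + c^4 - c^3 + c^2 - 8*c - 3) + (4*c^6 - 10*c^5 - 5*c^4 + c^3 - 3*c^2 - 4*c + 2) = 4*c^6 - 3*c^5 - 4*c^4 - 2*c^2 - 12*c - 1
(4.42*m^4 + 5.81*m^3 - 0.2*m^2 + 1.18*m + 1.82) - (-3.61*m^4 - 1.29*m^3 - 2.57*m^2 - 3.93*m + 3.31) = 8.03*m^4 + 7.1*m^3 + 2.37*m^2 + 5.11*m - 1.49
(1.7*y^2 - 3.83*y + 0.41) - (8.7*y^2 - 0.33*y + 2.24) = -7.0*y^2 - 3.5*y - 1.83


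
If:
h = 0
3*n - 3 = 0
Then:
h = 0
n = 1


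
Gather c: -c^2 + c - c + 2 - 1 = 1 - c^2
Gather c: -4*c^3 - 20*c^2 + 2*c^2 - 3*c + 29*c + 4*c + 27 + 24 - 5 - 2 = -4*c^3 - 18*c^2 + 30*c + 44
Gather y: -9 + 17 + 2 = 10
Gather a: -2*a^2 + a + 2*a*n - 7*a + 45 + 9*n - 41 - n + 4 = -2*a^2 + a*(2*n - 6) + 8*n + 8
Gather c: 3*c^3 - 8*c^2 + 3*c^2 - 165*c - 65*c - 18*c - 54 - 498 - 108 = 3*c^3 - 5*c^2 - 248*c - 660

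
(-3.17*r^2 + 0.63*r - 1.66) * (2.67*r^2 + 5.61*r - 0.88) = -8.4639*r^4 - 16.1016*r^3 + 1.8917*r^2 - 9.867*r + 1.4608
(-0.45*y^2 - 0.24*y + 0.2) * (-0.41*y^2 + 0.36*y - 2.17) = 0.1845*y^4 - 0.0636*y^3 + 0.8081*y^2 + 0.5928*y - 0.434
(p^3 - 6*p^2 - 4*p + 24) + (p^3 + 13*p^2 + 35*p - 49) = 2*p^3 + 7*p^2 + 31*p - 25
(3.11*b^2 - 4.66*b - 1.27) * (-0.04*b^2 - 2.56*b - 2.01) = -0.1244*b^4 - 7.7752*b^3 + 5.7293*b^2 + 12.6178*b + 2.5527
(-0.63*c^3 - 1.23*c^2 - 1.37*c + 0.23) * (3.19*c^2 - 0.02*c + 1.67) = -2.0097*c^5 - 3.9111*c^4 - 5.3978*c^3 - 1.293*c^2 - 2.2925*c + 0.3841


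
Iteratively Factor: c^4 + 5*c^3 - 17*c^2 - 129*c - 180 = (c + 3)*(c^3 + 2*c^2 - 23*c - 60) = (c + 3)*(c + 4)*(c^2 - 2*c - 15) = (c - 5)*(c + 3)*(c + 4)*(c + 3)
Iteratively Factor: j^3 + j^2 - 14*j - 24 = (j + 3)*(j^2 - 2*j - 8) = (j - 4)*(j + 3)*(j + 2)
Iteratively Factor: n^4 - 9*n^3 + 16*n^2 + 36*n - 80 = (n - 5)*(n^3 - 4*n^2 - 4*n + 16) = (n - 5)*(n - 4)*(n^2 - 4) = (n - 5)*(n - 4)*(n - 2)*(n + 2)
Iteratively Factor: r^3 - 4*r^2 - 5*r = (r + 1)*(r^2 - 5*r) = r*(r + 1)*(r - 5)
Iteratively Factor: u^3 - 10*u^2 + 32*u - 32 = (u - 4)*(u^2 - 6*u + 8) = (u - 4)*(u - 2)*(u - 4)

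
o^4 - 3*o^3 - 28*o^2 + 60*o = o*(o - 6)*(o - 2)*(o + 5)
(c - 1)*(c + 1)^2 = c^3 + c^2 - c - 1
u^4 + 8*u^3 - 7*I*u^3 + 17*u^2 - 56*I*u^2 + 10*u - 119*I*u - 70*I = (u + 1)*(u + 2)*(u + 5)*(u - 7*I)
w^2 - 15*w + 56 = (w - 8)*(w - 7)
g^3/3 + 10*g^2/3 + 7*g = g*(g/3 + 1)*(g + 7)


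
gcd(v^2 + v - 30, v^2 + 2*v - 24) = v + 6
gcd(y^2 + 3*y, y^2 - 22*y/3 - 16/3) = 1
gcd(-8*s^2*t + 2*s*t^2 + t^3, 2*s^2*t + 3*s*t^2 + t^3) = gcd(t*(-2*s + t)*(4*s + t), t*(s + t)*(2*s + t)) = t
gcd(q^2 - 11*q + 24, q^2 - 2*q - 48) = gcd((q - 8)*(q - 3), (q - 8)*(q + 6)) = q - 8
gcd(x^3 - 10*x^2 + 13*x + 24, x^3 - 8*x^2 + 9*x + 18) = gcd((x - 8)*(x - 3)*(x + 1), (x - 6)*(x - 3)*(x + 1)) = x^2 - 2*x - 3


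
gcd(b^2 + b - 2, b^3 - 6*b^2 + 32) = b + 2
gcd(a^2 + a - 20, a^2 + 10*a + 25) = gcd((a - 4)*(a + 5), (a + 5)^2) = a + 5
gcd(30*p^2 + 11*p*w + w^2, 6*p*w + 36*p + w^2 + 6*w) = 6*p + w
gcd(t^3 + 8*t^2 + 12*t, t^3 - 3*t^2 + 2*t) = t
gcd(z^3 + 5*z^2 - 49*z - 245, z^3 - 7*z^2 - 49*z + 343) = z^2 - 49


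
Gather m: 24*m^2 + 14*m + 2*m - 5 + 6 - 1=24*m^2 + 16*m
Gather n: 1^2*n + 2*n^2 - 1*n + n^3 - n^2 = n^3 + n^2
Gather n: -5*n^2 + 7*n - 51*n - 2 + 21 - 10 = -5*n^2 - 44*n + 9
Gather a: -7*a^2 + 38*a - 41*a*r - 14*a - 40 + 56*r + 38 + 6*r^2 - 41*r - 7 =-7*a^2 + a*(24 - 41*r) + 6*r^2 + 15*r - 9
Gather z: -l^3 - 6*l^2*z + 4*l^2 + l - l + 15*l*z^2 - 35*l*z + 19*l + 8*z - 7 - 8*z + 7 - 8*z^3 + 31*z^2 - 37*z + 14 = -l^3 + 4*l^2 + 19*l - 8*z^3 + z^2*(15*l + 31) + z*(-6*l^2 - 35*l - 37) + 14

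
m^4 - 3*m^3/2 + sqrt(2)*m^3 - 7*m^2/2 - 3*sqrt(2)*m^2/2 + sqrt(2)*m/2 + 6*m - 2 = (m - 1)*(m - 1/2)*(m - sqrt(2))*(m + 2*sqrt(2))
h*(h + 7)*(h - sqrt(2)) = h^3 - sqrt(2)*h^2 + 7*h^2 - 7*sqrt(2)*h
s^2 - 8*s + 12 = (s - 6)*(s - 2)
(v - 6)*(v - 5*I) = v^2 - 6*v - 5*I*v + 30*I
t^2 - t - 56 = (t - 8)*(t + 7)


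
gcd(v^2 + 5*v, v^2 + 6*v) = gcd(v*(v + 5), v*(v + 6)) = v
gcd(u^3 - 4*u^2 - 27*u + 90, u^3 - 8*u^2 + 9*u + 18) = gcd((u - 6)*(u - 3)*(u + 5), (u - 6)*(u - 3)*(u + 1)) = u^2 - 9*u + 18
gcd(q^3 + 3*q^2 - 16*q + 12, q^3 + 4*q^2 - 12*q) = q^2 + 4*q - 12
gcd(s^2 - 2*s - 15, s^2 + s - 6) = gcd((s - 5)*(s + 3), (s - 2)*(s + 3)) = s + 3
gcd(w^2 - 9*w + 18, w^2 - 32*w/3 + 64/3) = 1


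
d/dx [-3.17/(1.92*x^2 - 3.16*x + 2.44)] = (12.1728*x - 10.0172)/(1.92*x^2 - 3.16*x + 2.44)^2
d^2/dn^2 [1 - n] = 0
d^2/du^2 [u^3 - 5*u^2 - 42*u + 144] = 6*u - 10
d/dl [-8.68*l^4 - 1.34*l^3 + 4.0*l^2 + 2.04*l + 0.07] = -34.72*l^3 - 4.02*l^2 + 8.0*l + 2.04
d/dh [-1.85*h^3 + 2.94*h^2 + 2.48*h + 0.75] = -5.55*h^2 + 5.88*h + 2.48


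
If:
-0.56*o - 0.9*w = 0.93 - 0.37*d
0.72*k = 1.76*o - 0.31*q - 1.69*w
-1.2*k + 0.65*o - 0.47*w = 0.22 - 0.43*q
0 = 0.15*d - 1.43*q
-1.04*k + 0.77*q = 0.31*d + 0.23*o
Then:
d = 1.28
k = -0.21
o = -0.34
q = 0.13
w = -0.29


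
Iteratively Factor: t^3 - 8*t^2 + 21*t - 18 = (t - 2)*(t^2 - 6*t + 9) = (t - 3)*(t - 2)*(t - 3)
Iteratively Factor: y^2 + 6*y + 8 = (y + 4)*(y + 2)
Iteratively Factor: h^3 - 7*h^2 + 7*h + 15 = (h - 3)*(h^2 - 4*h - 5) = (h - 3)*(h + 1)*(h - 5)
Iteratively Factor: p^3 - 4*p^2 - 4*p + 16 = (p - 2)*(p^2 - 2*p - 8) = (p - 2)*(p + 2)*(p - 4)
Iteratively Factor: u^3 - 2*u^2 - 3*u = (u + 1)*(u^2 - 3*u) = u*(u + 1)*(u - 3)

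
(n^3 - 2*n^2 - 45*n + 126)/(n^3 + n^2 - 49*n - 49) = (n^2 - 9*n + 18)/(n^2 - 6*n - 7)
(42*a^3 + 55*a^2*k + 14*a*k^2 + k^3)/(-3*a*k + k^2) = (-42*a^3 - 55*a^2*k - 14*a*k^2 - k^3)/(k*(3*a - k))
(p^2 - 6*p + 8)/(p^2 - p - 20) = (-p^2 + 6*p - 8)/(-p^2 + p + 20)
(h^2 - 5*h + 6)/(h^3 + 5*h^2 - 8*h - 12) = (h - 3)/(h^2 + 7*h + 6)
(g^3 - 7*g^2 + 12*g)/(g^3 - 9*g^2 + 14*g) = (g^2 - 7*g + 12)/(g^2 - 9*g + 14)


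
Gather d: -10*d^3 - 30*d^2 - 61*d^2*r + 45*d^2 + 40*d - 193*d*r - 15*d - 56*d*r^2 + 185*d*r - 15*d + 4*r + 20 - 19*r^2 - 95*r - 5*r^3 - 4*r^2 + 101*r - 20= -10*d^3 + d^2*(15 - 61*r) + d*(-56*r^2 - 8*r + 10) - 5*r^3 - 23*r^2 + 10*r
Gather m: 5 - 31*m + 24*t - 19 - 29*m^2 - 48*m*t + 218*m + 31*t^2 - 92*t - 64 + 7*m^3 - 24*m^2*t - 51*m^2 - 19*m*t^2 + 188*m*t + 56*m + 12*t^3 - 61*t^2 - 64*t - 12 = 7*m^3 + m^2*(-24*t - 80) + m*(-19*t^2 + 140*t + 243) + 12*t^3 - 30*t^2 - 132*t - 90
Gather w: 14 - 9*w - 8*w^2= -8*w^2 - 9*w + 14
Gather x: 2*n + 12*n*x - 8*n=12*n*x - 6*n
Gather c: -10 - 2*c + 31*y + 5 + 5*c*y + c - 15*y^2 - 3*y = c*(5*y - 1) - 15*y^2 + 28*y - 5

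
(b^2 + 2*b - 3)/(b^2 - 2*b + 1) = (b + 3)/(b - 1)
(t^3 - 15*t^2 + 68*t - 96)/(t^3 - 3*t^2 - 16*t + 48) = (t - 8)/(t + 4)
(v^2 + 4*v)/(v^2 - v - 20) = v/(v - 5)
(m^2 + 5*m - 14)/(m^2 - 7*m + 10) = (m + 7)/(m - 5)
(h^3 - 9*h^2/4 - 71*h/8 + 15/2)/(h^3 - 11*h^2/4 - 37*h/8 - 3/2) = (8*h^2 + 14*h - 15)/(8*h^2 + 10*h + 3)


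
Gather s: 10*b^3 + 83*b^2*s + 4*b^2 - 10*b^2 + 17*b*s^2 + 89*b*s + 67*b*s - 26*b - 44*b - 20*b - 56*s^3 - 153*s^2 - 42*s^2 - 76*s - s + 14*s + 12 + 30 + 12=10*b^3 - 6*b^2 - 90*b - 56*s^3 + s^2*(17*b - 195) + s*(83*b^2 + 156*b - 63) + 54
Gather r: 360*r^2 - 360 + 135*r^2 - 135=495*r^2 - 495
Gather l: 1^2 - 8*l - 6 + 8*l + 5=0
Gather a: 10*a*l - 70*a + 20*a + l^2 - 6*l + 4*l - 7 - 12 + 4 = a*(10*l - 50) + l^2 - 2*l - 15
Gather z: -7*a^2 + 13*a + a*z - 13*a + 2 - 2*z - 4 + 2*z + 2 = -7*a^2 + a*z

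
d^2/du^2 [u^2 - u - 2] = 2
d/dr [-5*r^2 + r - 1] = 1 - 10*r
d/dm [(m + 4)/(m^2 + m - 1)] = (m^2 + m - (m + 4)*(2*m + 1) - 1)/(m^2 + m - 1)^2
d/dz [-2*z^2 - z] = -4*z - 1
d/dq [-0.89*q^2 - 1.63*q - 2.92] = -1.78*q - 1.63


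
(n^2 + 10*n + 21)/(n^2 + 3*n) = (n + 7)/n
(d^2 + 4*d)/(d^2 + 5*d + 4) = d/(d + 1)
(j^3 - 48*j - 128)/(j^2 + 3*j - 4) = (j^2 - 4*j - 32)/(j - 1)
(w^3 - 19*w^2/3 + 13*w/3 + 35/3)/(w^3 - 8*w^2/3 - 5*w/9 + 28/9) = 3*(w - 5)/(3*w - 4)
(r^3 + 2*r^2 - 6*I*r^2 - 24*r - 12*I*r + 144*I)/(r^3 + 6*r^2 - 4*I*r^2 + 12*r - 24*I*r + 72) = (r - 4)/(r + 2*I)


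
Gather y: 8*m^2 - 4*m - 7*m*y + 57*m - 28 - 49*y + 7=8*m^2 + 53*m + y*(-7*m - 49) - 21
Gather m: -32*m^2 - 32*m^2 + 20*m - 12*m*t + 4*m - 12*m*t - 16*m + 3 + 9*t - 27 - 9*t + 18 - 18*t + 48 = -64*m^2 + m*(8 - 24*t) - 18*t + 42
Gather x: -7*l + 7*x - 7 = -7*l + 7*x - 7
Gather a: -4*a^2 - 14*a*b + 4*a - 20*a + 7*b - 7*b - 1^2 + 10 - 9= -4*a^2 + a*(-14*b - 16)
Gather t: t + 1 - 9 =t - 8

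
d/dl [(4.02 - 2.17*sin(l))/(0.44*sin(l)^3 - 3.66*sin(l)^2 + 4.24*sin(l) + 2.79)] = (1.9096*sin(l)^3 - 13.2486*sin(l)^2 + 29.4264*sin(l) - 23.0991)*cos(l)/(0.1936*sin(l)^6 - 3.2208*sin(l)^5 + 17.1268*sin(l)^4 - 28.5816*sin(l)^3 - 2.4452*sin(l)^2 + 23.6592*sin(l) + 7.7841)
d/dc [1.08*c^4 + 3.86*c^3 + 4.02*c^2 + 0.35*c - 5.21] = 4.32*c^3 + 11.58*c^2 + 8.04*c + 0.35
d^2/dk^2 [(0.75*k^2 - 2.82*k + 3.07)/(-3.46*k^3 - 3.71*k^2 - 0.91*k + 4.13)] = (-17.9574*k^6 + 202.559472*k^5 - 209.669772*k^4 - 715.641122*k^3 + 103.084548*k^2 - 66.152562*k - 103.551994)/(41.421736*k^9 + 133.243908*k^8 + 175.553826*k^7 - 27.175477*k^6 - 271.919277*k^5 - 239.342754*k^4 + 94.144435*k^3 + 179.583138*k^2 + 46.565337*k - 70.444997)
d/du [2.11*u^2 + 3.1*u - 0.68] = 4.22*u + 3.1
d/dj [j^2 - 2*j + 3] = 2*j - 2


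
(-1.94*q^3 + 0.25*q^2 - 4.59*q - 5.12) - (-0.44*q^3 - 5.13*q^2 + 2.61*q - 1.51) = -1.5*q^3 + 5.38*q^2 - 7.2*q - 3.61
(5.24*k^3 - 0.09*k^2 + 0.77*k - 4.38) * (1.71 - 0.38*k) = -1.9912*k^4 + 8.9946*k^3 - 0.4465*k^2 + 2.9811*k - 7.4898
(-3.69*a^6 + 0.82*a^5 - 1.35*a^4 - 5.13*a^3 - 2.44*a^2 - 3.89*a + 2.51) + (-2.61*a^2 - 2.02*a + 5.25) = -3.69*a^6 + 0.82*a^5 - 1.35*a^4 - 5.13*a^3 - 5.05*a^2 - 5.91*a + 7.76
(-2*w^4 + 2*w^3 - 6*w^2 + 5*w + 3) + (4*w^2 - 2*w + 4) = -2*w^4 + 2*w^3 - 2*w^2 + 3*w + 7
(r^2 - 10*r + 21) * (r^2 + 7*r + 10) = r^4 - 3*r^3 - 39*r^2 + 47*r + 210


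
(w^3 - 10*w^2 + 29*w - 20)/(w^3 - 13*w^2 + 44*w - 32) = (w - 5)/(w - 8)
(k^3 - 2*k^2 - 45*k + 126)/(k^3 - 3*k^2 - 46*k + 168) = (k - 3)/(k - 4)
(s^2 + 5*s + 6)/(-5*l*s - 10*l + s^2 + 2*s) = (s + 3)/(-5*l + s)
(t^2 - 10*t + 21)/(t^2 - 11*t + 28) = (t - 3)/(t - 4)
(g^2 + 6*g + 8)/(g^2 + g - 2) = (g + 4)/(g - 1)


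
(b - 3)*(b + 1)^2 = b^3 - b^2 - 5*b - 3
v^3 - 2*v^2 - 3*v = v*(v - 3)*(v + 1)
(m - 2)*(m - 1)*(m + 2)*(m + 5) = m^4 + 4*m^3 - 9*m^2 - 16*m + 20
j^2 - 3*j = j*(j - 3)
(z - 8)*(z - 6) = z^2 - 14*z + 48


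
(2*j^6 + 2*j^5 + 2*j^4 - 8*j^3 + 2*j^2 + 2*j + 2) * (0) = 0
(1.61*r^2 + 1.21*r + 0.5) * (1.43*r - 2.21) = 2.3023*r^3 - 1.8278*r^2 - 1.9591*r - 1.105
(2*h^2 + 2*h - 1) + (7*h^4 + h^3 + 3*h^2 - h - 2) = 7*h^4 + h^3 + 5*h^2 + h - 3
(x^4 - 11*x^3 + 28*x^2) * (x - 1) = x^5 - 12*x^4 + 39*x^3 - 28*x^2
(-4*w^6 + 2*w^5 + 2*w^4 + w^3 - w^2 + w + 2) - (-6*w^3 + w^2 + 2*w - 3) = -4*w^6 + 2*w^5 + 2*w^4 + 7*w^3 - 2*w^2 - w + 5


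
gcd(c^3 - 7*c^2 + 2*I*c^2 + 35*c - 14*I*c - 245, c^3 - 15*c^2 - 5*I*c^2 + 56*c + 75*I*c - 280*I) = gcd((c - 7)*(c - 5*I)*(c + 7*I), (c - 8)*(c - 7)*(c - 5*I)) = c^2 + c*(-7 - 5*I) + 35*I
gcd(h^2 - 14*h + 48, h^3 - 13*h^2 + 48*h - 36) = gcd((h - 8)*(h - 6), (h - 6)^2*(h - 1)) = h - 6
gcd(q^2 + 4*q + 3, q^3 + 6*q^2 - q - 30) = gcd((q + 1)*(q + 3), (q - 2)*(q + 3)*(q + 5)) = q + 3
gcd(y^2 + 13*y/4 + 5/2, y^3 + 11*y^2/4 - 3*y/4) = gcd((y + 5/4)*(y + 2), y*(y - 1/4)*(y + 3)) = 1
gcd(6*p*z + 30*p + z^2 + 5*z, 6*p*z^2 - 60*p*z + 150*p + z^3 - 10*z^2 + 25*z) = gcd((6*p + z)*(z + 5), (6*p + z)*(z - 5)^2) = 6*p + z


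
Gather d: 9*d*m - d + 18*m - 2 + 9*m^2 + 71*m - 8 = d*(9*m - 1) + 9*m^2 + 89*m - 10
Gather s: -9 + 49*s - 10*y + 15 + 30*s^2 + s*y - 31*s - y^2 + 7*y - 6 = 30*s^2 + s*(y + 18) - y^2 - 3*y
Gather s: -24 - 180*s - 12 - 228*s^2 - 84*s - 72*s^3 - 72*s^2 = -72*s^3 - 300*s^2 - 264*s - 36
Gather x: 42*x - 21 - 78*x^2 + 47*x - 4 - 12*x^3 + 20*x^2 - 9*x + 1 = -12*x^3 - 58*x^2 + 80*x - 24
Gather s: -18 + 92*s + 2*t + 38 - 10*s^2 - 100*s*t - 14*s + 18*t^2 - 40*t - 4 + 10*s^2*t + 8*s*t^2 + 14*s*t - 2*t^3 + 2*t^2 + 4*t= s^2*(10*t - 10) + s*(8*t^2 - 86*t + 78) - 2*t^3 + 20*t^2 - 34*t + 16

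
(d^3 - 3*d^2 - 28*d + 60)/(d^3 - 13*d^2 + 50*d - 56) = (d^2 - d - 30)/(d^2 - 11*d + 28)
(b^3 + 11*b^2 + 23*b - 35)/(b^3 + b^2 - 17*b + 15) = (b + 7)/(b - 3)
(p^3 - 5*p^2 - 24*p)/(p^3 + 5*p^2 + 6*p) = (p - 8)/(p + 2)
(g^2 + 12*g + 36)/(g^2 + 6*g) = (g + 6)/g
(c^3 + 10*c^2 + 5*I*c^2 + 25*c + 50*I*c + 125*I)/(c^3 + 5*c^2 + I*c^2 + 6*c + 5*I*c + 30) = (c^2 + 5*c*(1 + I) + 25*I)/(c^2 + I*c + 6)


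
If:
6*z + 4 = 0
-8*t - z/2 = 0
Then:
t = 1/24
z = -2/3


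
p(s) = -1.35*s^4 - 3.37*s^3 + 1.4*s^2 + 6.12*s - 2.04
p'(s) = -5.4*s^3 - 10.11*s^2 + 2.8*s + 6.12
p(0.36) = 0.16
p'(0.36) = 5.57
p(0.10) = -1.42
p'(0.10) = 6.29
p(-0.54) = -4.52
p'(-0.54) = 2.51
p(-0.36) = -3.93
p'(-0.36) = 4.05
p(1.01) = 0.69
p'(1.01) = -6.93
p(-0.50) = -4.41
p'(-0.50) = 2.87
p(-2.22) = -4.65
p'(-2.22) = 9.16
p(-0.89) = -4.85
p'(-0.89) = -0.57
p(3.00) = -171.42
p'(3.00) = -222.27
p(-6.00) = -1010.04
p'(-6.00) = 791.76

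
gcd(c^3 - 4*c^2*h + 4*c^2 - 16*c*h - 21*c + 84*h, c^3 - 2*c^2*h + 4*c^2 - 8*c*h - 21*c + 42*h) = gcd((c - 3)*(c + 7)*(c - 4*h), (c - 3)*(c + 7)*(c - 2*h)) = c^2 + 4*c - 21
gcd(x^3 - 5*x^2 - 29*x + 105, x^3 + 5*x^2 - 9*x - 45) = x^2 + 2*x - 15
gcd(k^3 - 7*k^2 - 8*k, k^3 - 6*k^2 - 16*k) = k^2 - 8*k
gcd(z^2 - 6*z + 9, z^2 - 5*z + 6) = z - 3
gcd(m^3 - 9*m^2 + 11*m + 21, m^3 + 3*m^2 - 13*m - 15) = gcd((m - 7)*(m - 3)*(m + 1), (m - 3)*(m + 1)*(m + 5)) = m^2 - 2*m - 3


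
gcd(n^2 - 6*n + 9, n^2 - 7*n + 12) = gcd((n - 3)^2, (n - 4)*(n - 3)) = n - 3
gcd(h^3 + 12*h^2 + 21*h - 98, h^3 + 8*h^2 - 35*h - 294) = h^2 + 14*h + 49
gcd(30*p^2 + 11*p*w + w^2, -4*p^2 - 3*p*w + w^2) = 1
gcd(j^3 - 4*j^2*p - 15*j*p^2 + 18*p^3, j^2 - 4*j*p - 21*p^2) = j + 3*p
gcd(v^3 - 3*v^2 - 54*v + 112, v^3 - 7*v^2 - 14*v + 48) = v^2 - 10*v + 16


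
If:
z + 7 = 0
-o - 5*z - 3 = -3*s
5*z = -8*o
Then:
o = 35/8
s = -221/24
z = -7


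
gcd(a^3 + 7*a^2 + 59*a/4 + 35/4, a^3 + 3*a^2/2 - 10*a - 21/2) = a^2 + 9*a/2 + 7/2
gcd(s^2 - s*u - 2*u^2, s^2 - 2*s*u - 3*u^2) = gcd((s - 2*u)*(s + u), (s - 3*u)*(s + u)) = s + u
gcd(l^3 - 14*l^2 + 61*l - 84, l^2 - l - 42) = l - 7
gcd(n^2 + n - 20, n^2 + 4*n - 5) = n + 5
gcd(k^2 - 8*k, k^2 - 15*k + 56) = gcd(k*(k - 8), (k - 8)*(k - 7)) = k - 8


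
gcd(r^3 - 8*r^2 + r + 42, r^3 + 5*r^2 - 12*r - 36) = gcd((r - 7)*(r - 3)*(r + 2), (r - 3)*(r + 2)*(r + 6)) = r^2 - r - 6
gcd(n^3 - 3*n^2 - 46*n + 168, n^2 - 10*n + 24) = n^2 - 10*n + 24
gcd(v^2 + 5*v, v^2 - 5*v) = v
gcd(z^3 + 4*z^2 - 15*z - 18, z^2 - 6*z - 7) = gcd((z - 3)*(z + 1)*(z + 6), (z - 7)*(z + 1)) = z + 1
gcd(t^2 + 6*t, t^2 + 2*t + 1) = 1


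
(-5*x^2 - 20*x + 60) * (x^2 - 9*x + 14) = -5*x^4 + 25*x^3 + 170*x^2 - 820*x + 840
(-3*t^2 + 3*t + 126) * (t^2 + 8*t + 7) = -3*t^4 - 21*t^3 + 129*t^2 + 1029*t + 882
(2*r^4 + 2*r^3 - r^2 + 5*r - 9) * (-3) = -6*r^4 - 6*r^3 + 3*r^2 - 15*r + 27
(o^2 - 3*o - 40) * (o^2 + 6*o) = o^4 + 3*o^3 - 58*o^2 - 240*o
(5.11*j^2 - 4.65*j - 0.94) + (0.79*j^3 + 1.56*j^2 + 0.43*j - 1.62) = 0.79*j^3 + 6.67*j^2 - 4.22*j - 2.56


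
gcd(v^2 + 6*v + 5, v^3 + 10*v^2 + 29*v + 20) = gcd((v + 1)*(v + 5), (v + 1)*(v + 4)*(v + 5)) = v^2 + 6*v + 5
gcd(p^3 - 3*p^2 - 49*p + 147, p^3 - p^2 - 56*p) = p + 7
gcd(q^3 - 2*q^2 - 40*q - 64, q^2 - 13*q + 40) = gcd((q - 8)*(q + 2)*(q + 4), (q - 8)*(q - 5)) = q - 8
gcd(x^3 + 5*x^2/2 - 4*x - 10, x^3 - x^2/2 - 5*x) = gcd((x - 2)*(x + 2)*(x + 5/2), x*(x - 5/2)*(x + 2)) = x + 2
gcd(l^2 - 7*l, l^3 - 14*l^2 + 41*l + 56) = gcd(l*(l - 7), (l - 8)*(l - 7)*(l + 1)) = l - 7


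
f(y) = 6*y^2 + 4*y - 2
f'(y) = 12*y + 4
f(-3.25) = 48.38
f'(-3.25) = -35.00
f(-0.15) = -2.46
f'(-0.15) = 2.20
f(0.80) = 5.04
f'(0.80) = 13.60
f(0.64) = 3.02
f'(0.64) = 11.68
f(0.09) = -1.59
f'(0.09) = 5.08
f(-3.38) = 53.03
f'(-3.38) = -36.56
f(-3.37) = 52.66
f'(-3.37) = -36.44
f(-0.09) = -2.31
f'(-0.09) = 2.92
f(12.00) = 910.00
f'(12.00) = 148.00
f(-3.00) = 40.00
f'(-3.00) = -32.00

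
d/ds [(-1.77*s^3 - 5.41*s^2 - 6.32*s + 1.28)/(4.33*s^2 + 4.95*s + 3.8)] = (-7.6641*s^4 - 17.523*s^3 - 19.5919*s^2 - 52.2008*s - 30.352)/(18.7489*s^4 + 42.867*s^3 + 57.4105*s^2 + 37.62*s + 14.44)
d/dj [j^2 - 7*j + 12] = 2*j - 7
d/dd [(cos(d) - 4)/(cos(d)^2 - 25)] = (cos(d)^2 - 8*cos(d) + 25)*sin(d)/(cos(d)^2 - 25)^2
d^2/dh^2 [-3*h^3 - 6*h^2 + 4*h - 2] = -18*h - 12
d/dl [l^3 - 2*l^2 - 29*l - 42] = 3*l^2 - 4*l - 29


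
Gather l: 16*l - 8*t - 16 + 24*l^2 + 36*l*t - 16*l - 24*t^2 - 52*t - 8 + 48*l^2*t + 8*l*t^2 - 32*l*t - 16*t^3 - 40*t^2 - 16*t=l^2*(48*t + 24) + l*(8*t^2 + 4*t) - 16*t^3 - 64*t^2 - 76*t - 24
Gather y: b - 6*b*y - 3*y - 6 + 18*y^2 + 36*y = b + 18*y^2 + y*(33 - 6*b) - 6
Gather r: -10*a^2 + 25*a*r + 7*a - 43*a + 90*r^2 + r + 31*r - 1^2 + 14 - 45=-10*a^2 - 36*a + 90*r^2 + r*(25*a + 32) - 32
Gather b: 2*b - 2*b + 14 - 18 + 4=0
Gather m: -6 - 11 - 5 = -22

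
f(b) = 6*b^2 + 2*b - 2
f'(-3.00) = -34.00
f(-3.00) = 46.00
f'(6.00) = 74.00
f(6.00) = 226.00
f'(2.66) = 33.92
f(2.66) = 45.77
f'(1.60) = 21.20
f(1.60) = 16.56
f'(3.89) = 48.68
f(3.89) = 96.57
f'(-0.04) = 1.52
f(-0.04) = -2.07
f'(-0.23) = -0.76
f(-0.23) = -2.14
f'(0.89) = 12.68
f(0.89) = 4.53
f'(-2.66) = -29.92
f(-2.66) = 35.13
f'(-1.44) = -15.28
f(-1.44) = 7.56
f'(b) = 12*b + 2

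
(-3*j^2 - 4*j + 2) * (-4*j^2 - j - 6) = 12*j^4 + 19*j^3 + 14*j^2 + 22*j - 12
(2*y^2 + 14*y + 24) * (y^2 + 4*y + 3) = 2*y^4 + 22*y^3 + 86*y^2 + 138*y + 72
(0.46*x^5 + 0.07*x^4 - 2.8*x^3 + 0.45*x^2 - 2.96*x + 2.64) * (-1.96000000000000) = -0.9016*x^5 - 0.1372*x^4 + 5.488*x^3 - 0.882*x^2 + 5.8016*x - 5.1744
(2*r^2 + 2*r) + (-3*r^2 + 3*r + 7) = -r^2 + 5*r + 7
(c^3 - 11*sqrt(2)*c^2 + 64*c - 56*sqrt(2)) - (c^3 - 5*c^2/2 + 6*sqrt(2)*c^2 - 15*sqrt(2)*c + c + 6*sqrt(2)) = -17*sqrt(2)*c^2 + 5*c^2/2 + 15*sqrt(2)*c + 63*c - 62*sqrt(2)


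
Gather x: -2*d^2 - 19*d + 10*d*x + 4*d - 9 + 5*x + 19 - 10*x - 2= -2*d^2 - 15*d + x*(10*d - 5) + 8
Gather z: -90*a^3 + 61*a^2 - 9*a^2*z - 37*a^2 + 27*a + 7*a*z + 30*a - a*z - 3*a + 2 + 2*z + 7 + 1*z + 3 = -90*a^3 + 24*a^2 + 54*a + z*(-9*a^2 + 6*a + 3) + 12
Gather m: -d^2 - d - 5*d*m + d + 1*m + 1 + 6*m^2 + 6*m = -d^2 + 6*m^2 + m*(7 - 5*d) + 1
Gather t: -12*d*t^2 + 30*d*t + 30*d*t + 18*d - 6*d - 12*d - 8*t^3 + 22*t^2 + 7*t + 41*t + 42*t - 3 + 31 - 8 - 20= -8*t^3 + t^2*(22 - 12*d) + t*(60*d + 90)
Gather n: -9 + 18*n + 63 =18*n + 54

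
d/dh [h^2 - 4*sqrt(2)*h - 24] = 2*h - 4*sqrt(2)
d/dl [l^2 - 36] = 2*l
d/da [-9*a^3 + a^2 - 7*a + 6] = -27*a^2 + 2*a - 7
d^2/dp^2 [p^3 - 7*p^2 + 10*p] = 6*p - 14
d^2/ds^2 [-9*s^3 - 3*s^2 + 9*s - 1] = -54*s - 6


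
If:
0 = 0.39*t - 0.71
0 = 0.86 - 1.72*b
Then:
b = 0.50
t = 1.82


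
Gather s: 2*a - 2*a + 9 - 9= 0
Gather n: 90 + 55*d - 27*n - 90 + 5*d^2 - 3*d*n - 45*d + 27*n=5*d^2 - 3*d*n + 10*d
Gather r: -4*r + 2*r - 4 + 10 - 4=2 - 2*r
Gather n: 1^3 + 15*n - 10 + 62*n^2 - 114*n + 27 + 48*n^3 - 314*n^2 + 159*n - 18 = 48*n^3 - 252*n^2 + 60*n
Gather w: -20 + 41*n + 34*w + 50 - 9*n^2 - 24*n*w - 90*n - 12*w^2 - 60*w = -9*n^2 - 49*n - 12*w^2 + w*(-24*n - 26) + 30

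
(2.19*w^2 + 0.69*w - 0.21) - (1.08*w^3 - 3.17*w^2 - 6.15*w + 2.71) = -1.08*w^3 + 5.36*w^2 + 6.84*w - 2.92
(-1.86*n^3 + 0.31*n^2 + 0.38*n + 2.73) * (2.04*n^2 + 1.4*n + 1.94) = -3.7944*n^5 - 1.9716*n^4 - 2.3992*n^3 + 6.7026*n^2 + 4.5592*n + 5.2962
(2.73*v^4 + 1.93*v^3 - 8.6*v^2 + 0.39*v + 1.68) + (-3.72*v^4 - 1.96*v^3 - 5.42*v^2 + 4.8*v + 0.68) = -0.99*v^4 - 0.03*v^3 - 14.02*v^2 + 5.19*v + 2.36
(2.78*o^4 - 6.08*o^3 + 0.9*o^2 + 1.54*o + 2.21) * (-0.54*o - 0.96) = -1.5012*o^5 + 0.614400000000001*o^4 + 5.3508*o^3 - 1.6956*o^2 - 2.6718*o - 2.1216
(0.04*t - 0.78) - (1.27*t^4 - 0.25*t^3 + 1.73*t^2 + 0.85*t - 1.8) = -1.27*t^4 + 0.25*t^3 - 1.73*t^2 - 0.81*t + 1.02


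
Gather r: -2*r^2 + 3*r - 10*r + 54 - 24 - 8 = -2*r^2 - 7*r + 22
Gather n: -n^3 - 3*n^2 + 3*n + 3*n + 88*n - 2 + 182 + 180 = -n^3 - 3*n^2 + 94*n + 360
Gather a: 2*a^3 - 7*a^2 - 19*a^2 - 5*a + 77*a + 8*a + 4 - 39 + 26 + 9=2*a^3 - 26*a^2 + 80*a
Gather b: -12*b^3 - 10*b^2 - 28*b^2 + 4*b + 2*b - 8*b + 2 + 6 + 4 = -12*b^3 - 38*b^2 - 2*b + 12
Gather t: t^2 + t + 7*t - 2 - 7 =t^2 + 8*t - 9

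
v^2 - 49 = (v - 7)*(v + 7)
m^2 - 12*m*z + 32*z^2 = (m - 8*z)*(m - 4*z)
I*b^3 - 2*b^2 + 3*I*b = b*(b + 3*I)*(I*b + 1)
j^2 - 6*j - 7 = (j - 7)*(j + 1)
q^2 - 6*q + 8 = (q - 4)*(q - 2)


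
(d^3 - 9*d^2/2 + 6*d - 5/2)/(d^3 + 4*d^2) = (2*d^3 - 9*d^2 + 12*d - 5)/(2*d^2*(d + 4))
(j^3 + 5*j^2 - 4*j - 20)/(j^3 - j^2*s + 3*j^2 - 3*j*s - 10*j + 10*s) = (-j - 2)/(-j + s)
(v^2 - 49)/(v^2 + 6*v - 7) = (v - 7)/(v - 1)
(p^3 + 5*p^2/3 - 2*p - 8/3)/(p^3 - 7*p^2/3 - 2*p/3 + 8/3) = (p + 2)/(p - 2)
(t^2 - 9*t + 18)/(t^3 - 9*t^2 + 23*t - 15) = (t - 6)/(t^2 - 6*t + 5)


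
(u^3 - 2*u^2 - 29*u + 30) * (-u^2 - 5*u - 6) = -u^5 - 3*u^4 + 33*u^3 + 127*u^2 + 24*u - 180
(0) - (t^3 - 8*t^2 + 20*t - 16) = -t^3 + 8*t^2 - 20*t + 16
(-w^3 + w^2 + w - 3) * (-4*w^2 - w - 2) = 4*w^5 - 3*w^4 - 3*w^3 + 9*w^2 + w + 6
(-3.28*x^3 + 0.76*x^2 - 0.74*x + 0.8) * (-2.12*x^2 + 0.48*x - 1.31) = 6.9536*x^5 - 3.1856*x^4 + 6.2304*x^3 - 3.0468*x^2 + 1.3534*x - 1.048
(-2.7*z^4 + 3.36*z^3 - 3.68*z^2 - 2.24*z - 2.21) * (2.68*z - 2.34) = -7.236*z^5 + 15.3228*z^4 - 17.7248*z^3 + 2.608*z^2 - 0.6812*z + 5.1714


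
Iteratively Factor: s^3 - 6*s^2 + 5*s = (s - 1)*(s^2 - 5*s) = s*(s - 1)*(s - 5)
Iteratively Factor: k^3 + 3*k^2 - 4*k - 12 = (k + 3)*(k^2 - 4) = (k + 2)*(k + 3)*(k - 2)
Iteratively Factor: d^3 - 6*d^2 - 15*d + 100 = (d - 5)*(d^2 - d - 20) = (d - 5)^2*(d + 4)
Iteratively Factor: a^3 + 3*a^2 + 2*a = (a + 1)*(a^2 + 2*a) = a*(a + 1)*(a + 2)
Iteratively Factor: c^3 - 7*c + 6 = (c - 1)*(c^2 + c - 6) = (c - 2)*(c - 1)*(c + 3)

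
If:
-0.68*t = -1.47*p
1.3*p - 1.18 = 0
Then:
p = 0.91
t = 1.96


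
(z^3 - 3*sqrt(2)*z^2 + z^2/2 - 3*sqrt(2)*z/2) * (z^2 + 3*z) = z^5 - 3*sqrt(2)*z^4 + 7*z^4/2 - 21*sqrt(2)*z^3/2 + 3*z^3/2 - 9*sqrt(2)*z^2/2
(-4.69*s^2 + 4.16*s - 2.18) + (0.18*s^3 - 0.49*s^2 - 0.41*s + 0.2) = 0.18*s^3 - 5.18*s^2 + 3.75*s - 1.98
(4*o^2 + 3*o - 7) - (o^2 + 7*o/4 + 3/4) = 3*o^2 + 5*o/4 - 31/4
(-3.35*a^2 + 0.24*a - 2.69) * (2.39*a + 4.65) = -8.0065*a^3 - 15.0039*a^2 - 5.3131*a - 12.5085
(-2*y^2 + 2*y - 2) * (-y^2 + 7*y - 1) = 2*y^4 - 16*y^3 + 18*y^2 - 16*y + 2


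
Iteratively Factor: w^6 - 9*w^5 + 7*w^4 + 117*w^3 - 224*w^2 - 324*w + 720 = (w - 3)*(w^5 - 6*w^4 - 11*w^3 + 84*w^2 + 28*w - 240) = (w - 3)*(w + 2)*(w^4 - 8*w^3 + 5*w^2 + 74*w - 120) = (w - 3)*(w - 2)*(w + 2)*(w^3 - 6*w^2 - 7*w + 60) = (w - 3)*(w - 2)*(w + 2)*(w + 3)*(w^2 - 9*w + 20) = (w - 4)*(w - 3)*(w - 2)*(w + 2)*(w + 3)*(w - 5)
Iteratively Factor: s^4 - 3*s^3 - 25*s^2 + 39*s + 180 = (s - 5)*(s^3 + 2*s^2 - 15*s - 36) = (s - 5)*(s + 3)*(s^2 - s - 12) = (s - 5)*(s + 3)^2*(s - 4)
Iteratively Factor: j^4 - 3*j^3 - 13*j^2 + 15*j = (j + 3)*(j^3 - 6*j^2 + 5*j) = (j - 1)*(j + 3)*(j^2 - 5*j) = (j - 5)*(j - 1)*(j + 3)*(j)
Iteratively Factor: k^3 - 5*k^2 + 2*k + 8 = (k + 1)*(k^2 - 6*k + 8) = (k - 4)*(k + 1)*(k - 2)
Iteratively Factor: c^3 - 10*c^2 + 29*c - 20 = (c - 1)*(c^2 - 9*c + 20) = (c - 5)*(c - 1)*(c - 4)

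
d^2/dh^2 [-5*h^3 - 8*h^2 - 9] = -30*h - 16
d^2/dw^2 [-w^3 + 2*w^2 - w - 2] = 4 - 6*w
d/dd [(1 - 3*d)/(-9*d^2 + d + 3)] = (27*d^2 - 3*d - (3*d - 1)*(18*d - 1) - 9)/(-9*d^2 + d + 3)^2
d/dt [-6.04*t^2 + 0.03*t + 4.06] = 0.03 - 12.08*t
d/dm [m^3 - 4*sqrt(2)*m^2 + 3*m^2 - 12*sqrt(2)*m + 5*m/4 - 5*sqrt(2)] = 3*m^2 - 8*sqrt(2)*m + 6*m - 12*sqrt(2) + 5/4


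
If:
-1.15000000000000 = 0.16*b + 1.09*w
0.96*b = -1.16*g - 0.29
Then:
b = -6.8125*w - 7.1875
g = 5.63793103448276*w + 5.69827586206897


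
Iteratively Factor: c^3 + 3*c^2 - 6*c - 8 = (c + 1)*(c^2 + 2*c - 8) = (c - 2)*(c + 1)*(c + 4)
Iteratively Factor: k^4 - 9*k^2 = (k + 3)*(k^3 - 3*k^2) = k*(k + 3)*(k^2 - 3*k) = k*(k - 3)*(k + 3)*(k)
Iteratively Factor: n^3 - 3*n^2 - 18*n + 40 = (n - 2)*(n^2 - n - 20) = (n - 5)*(n - 2)*(n + 4)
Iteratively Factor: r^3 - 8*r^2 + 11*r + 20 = (r - 4)*(r^2 - 4*r - 5) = (r - 4)*(r + 1)*(r - 5)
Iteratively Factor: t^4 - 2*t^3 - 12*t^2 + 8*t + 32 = (t + 2)*(t^3 - 4*t^2 - 4*t + 16) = (t - 2)*(t + 2)*(t^2 - 2*t - 8) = (t - 2)*(t + 2)^2*(t - 4)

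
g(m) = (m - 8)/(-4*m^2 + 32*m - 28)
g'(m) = (m - 8)*(8*m - 32)/(-4*m^2 + 32*m - 28)^2 + 1/(-4*m^2 + 32*m - 28) = (-m^2 + 8*m + 2*(m - 8)*(m - 4) - 7)/(4*(m^2 - 8*m + 7)^2)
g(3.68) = -0.12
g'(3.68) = 0.04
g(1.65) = -0.46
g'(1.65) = 0.69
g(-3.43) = 0.06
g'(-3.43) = 0.01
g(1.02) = -14.59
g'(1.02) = 729.17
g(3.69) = -0.12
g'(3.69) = 0.04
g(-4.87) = 0.05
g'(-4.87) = 0.01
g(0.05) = 0.30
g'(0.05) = 0.32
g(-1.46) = 0.11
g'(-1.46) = 0.05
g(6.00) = -0.10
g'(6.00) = -0.03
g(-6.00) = 0.04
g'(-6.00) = 0.01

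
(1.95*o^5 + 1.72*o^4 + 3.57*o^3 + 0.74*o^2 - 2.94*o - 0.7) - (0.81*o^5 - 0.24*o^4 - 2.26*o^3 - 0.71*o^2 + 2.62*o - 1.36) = 1.14*o^5 + 1.96*o^4 + 5.83*o^3 + 1.45*o^2 - 5.56*o + 0.66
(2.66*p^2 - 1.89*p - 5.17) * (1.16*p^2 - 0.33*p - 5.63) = 3.0856*p^4 - 3.0702*p^3 - 20.3493*p^2 + 12.3468*p + 29.1071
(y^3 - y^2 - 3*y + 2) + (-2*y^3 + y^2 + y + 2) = -y^3 - 2*y + 4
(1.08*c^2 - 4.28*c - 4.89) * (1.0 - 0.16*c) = -0.1728*c^3 + 1.7648*c^2 - 3.4976*c - 4.89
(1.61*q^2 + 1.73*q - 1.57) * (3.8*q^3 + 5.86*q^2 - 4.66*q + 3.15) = 6.118*q^5 + 16.0086*q^4 - 3.3308*q^3 - 12.1905*q^2 + 12.7657*q - 4.9455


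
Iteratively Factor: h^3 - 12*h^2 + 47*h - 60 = (h - 3)*(h^2 - 9*h + 20) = (h - 4)*(h - 3)*(h - 5)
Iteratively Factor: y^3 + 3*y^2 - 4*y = (y - 1)*(y^2 + 4*y) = y*(y - 1)*(y + 4)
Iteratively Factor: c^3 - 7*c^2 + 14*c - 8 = (c - 1)*(c^2 - 6*c + 8) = (c - 2)*(c - 1)*(c - 4)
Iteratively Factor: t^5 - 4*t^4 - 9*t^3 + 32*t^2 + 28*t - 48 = (t + 2)*(t^4 - 6*t^3 + 3*t^2 + 26*t - 24) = (t - 4)*(t + 2)*(t^3 - 2*t^2 - 5*t + 6) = (t - 4)*(t + 2)^2*(t^2 - 4*t + 3) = (t - 4)*(t - 1)*(t + 2)^2*(t - 3)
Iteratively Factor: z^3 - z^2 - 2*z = (z)*(z^2 - z - 2) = z*(z - 2)*(z + 1)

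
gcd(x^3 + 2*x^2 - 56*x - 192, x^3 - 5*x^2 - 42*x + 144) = x^2 - 2*x - 48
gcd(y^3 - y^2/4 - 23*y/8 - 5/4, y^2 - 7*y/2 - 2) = y + 1/2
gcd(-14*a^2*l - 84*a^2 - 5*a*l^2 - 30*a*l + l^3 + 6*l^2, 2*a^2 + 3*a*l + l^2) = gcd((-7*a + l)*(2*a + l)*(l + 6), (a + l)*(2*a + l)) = 2*a + l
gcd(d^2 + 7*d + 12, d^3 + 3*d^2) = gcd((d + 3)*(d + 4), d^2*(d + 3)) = d + 3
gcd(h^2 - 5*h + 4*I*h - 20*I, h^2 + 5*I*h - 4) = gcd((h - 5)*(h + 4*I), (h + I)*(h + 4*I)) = h + 4*I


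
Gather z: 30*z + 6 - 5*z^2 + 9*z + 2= -5*z^2 + 39*z + 8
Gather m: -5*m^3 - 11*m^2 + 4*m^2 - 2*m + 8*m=-5*m^3 - 7*m^2 + 6*m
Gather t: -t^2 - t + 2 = -t^2 - t + 2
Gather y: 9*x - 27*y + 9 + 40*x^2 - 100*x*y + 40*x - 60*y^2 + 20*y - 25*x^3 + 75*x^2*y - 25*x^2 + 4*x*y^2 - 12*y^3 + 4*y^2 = -25*x^3 + 15*x^2 + 49*x - 12*y^3 + y^2*(4*x - 56) + y*(75*x^2 - 100*x - 7) + 9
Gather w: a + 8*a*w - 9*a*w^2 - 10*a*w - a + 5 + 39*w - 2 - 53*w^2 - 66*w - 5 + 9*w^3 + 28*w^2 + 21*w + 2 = 9*w^3 + w^2*(-9*a - 25) + w*(-2*a - 6)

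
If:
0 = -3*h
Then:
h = 0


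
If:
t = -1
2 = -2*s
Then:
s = -1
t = -1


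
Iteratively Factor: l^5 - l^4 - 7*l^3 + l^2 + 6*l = (l - 1)*(l^4 - 7*l^2 - 6*l) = (l - 3)*(l - 1)*(l^3 + 3*l^2 + 2*l) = (l - 3)*(l - 1)*(l + 2)*(l^2 + l) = l*(l - 3)*(l - 1)*(l + 2)*(l + 1)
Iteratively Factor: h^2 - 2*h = (h)*(h - 2)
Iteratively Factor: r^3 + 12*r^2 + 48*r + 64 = (r + 4)*(r^2 + 8*r + 16) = (r + 4)^2*(r + 4)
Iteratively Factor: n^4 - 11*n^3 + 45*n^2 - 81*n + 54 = (n - 3)*(n^3 - 8*n^2 + 21*n - 18) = (n - 3)^2*(n^2 - 5*n + 6) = (n - 3)^3*(n - 2)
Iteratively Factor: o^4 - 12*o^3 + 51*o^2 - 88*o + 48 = (o - 3)*(o^3 - 9*o^2 + 24*o - 16) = (o - 4)*(o - 3)*(o^2 - 5*o + 4) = (o - 4)^2*(o - 3)*(o - 1)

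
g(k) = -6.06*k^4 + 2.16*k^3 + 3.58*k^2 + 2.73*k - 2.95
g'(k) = -24.24*k^3 + 6.48*k^2 + 7.16*k + 2.73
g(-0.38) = -3.72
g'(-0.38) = 2.28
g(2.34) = -130.98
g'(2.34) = -255.62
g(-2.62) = -309.92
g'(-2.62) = 464.40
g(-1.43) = -31.19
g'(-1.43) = 76.62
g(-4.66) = -3014.21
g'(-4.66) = 2563.04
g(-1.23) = -18.78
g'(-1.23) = 48.83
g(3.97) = -1305.88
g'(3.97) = -1383.43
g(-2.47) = -245.96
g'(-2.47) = 389.86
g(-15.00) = -313315.90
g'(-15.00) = 83163.33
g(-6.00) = -8210.77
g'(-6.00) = 5428.89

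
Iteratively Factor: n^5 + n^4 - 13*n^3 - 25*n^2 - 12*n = (n - 4)*(n^4 + 5*n^3 + 7*n^2 + 3*n) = (n - 4)*(n + 1)*(n^3 + 4*n^2 + 3*n) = n*(n - 4)*(n + 1)*(n^2 + 4*n + 3) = n*(n - 4)*(n + 1)*(n + 3)*(n + 1)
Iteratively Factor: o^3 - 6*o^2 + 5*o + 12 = (o + 1)*(o^2 - 7*o + 12) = (o - 3)*(o + 1)*(o - 4)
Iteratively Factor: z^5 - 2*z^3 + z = (z - 1)*(z^4 + z^3 - z^2 - z) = (z - 1)^2*(z^3 + 2*z^2 + z) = z*(z - 1)^2*(z^2 + 2*z + 1) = z*(z - 1)^2*(z + 1)*(z + 1)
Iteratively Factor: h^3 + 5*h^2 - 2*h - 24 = (h - 2)*(h^2 + 7*h + 12) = (h - 2)*(h + 3)*(h + 4)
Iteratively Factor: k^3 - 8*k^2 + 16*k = (k - 4)*(k^2 - 4*k) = k*(k - 4)*(k - 4)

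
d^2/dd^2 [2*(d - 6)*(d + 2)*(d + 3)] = 12*d - 4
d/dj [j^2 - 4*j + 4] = 2*j - 4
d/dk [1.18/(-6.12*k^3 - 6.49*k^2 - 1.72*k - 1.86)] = (21.6648*k^2 + 15.3164*k + 2.0296)/(6.12*k^3 + 6.49*k^2 + 1.72*k + 1.86)^2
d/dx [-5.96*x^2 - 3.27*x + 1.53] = -11.92*x - 3.27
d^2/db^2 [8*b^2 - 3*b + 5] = 16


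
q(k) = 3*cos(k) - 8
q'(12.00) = 1.61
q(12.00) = -5.47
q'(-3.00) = 0.42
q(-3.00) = -10.97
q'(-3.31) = -0.50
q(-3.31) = -10.96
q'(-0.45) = 1.30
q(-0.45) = -5.30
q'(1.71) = -2.97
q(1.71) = -8.42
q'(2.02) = -2.70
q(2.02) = -9.30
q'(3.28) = 0.41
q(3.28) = -10.97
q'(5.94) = 1.01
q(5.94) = -5.17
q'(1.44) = -2.97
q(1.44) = -7.61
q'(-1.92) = 2.82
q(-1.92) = -9.03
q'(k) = -3*sin(k)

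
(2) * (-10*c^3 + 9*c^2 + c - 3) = -20*c^3 + 18*c^2 + 2*c - 6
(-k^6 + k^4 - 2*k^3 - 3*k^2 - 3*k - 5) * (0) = 0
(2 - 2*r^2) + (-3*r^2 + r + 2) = -5*r^2 + r + 4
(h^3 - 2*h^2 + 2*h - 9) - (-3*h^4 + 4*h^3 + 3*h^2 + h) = 3*h^4 - 3*h^3 - 5*h^2 + h - 9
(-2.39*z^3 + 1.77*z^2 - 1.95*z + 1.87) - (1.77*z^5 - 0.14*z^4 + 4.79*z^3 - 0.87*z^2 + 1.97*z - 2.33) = -1.77*z^5 + 0.14*z^4 - 7.18*z^3 + 2.64*z^2 - 3.92*z + 4.2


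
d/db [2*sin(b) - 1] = 2*cos(b)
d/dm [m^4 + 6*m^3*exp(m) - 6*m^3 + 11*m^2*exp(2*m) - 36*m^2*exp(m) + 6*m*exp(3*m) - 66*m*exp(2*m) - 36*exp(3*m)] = 6*m^3*exp(m) + 4*m^3 + 22*m^2*exp(2*m) - 18*m^2*exp(m) - 18*m^2 + 18*m*exp(3*m) - 110*m*exp(2*m) - 72*m*exp(m) - 102*exp(3*m) - 66*exp(2*m)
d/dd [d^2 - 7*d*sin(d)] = -7*d*cos(d) + 2*d - 7*sin(d)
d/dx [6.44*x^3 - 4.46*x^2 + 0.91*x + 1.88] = 19.32*x^2 - 8.92*x + 0.91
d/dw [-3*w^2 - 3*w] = -6*w - 3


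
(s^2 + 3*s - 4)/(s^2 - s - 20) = (s - 1)/(s - 5)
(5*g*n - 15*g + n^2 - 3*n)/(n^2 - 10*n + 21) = (5*g + n)/(n - 7)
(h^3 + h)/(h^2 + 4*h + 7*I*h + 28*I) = (h^3 + h)/(h^2 + h*(4 + 7*I) + 28*I)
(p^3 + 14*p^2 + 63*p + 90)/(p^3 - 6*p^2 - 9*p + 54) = (p^2 + 11*p + 30)/(p^2 - 9*p + 18)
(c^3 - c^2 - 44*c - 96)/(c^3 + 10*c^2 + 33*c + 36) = (c - 8)/(c + 3)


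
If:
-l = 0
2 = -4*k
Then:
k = -1/2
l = 0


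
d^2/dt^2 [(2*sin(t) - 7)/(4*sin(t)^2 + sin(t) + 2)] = (-32*sin(t)^5 + 456*sin(t)^4 + 244*sin(t)^3 - 885*sin(t)^2 - 286*sin(t) + 90)/(4*sin(t)^2 + sin(t) + 2)^3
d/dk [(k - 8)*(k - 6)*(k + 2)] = 3*k^2 - 24*k + 20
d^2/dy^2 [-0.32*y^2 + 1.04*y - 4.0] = -0.640000000000000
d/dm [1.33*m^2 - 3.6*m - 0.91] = 2.66*m - 3.6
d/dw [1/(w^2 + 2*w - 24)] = 2*(-w - 1)/(w^2 + 2*w - 24)^2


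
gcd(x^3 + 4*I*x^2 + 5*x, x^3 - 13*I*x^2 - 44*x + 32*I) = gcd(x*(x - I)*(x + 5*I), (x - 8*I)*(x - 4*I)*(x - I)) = x - I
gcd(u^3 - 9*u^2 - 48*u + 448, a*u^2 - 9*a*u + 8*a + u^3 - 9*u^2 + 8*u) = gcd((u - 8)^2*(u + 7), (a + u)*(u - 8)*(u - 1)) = u - 8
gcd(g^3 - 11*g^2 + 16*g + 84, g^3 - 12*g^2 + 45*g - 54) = g - 6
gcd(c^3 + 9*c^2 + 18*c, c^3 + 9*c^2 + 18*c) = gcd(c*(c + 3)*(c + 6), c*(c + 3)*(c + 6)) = c^3 + 9*c^2 + 18*c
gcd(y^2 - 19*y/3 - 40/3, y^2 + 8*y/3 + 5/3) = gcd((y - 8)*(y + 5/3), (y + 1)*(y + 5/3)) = y + 5/3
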